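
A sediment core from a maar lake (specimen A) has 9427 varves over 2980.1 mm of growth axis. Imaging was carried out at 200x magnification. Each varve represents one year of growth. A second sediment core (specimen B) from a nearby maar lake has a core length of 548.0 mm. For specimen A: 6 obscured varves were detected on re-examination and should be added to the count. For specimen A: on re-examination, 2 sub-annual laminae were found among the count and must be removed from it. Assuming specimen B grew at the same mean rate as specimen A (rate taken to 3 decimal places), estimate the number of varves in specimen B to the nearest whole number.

1734 varves

Specimen A: adjusted count: 9427 − 2 + 6 = 9431 varves.
A: 2980.1 mm over 9431 years gives 2980.1 / 9431 ≈ 0.316 mm per year.
B spans 548.0 / 0.316 = 1734.18 years ≈ 1734 varves.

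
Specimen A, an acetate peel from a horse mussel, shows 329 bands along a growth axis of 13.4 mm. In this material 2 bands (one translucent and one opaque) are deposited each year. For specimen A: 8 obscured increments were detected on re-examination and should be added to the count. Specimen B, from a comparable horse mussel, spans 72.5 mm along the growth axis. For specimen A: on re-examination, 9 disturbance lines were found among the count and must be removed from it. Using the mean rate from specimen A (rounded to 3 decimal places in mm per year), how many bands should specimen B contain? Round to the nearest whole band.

Specimen A: true band count = 329 − 9 + 8 = 328.
Specimen A: dividing by 2 bands per year: 328 / 2 = 164 years.
A: 13.4 mm over 164 years gives 13.4 / 164 ≈ 0.082 mm per year.
For B, 72.5 / 0.082 = 884.15 years; at 2 bands per year that is 884.15 × 2 ≈ 1768 bands.

1768 bands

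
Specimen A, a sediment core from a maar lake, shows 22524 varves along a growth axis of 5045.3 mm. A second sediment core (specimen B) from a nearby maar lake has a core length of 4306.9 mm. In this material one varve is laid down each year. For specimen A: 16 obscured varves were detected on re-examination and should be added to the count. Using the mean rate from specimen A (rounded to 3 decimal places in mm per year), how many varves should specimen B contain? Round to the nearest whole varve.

19227 varves

Specimen A: correcting the raw count gives 22524 + 16 = 22540 true varves.
A: Mean rate = 5045.3 mm / 22540 years ≈ 0.224 mm/yr.
B spans 4306.9 / 0.224 = 19227.23 years ≈ 19227 varves.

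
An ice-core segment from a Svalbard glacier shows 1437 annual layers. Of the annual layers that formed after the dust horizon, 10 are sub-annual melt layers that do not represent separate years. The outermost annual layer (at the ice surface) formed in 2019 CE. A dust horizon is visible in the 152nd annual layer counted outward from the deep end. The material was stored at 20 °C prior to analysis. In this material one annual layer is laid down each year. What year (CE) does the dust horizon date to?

744 CE

The dust horizon sits at annual layer 152 from the deep end, so 1437 − 152 = 1285 annual layers formed after it.
Removing the 10 false annual layers leaves 1285 − 10 = 1275 true annual layers beyond the dust horizon.
The annual layer at the ice surface is 2019 CE, so the dust horizon dates to 2019 − 1275 = 744 CE.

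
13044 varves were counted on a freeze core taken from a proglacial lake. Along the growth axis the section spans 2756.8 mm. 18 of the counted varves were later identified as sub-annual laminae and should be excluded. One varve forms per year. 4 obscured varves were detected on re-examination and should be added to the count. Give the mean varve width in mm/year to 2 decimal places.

True varve count = 13044 − 18 + 4 = 13030.
Extension rate ≈ 2756.8 / 13030 = 0.21 mm/year.

0.21 mm/year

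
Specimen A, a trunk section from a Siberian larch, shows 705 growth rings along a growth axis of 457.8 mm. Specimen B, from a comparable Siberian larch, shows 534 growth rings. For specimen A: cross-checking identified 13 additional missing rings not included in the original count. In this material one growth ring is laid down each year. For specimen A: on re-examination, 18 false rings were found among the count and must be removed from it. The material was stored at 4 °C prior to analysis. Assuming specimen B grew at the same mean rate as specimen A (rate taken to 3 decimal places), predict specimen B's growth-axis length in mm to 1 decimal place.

349.2 mm

Specimen A: true growth ring count = 705 − 18 + 13 = 700.
A: Mean rate = 457.8 mm / 700 years ≈ 0.654 mm/year.
B's length ≈ 0.654 × 534 = 349.2 mm.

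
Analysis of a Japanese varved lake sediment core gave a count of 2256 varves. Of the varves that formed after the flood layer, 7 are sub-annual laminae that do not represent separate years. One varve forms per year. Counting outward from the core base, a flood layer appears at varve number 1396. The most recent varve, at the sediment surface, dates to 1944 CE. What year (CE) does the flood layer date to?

1091 CE

Between varve 1396 and the sediment surface there are 2256 − 1396 = 860 varves.
860 − 7 false = 853 true varves after the flood layer.
1944 − 853 = 1091 CE.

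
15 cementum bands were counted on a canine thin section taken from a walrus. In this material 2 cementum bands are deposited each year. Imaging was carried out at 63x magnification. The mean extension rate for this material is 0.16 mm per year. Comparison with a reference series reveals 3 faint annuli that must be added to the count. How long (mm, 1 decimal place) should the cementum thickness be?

Adjusted count: 15 + 3 = 18 cementum bands.
18 cementum bands at 2 per year is 18 / 2 = 9 years.
Predicted length = 0.16 mm/year × 9 years = 1.4 mm.

1.4 mm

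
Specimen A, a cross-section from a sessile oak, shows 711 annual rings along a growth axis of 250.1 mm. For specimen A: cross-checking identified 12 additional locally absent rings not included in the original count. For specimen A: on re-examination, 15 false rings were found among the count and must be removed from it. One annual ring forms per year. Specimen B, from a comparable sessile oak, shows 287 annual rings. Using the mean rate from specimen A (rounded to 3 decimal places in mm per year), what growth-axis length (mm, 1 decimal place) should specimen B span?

101.3 mm

Specimen A: true annual ring count = 711 − 15 + 12 = 708.
A: Extension rate ≈ 250.1 / 708 = 0.353 mm/year.
B's length ≈ 0.353 × 287 = 101.3 mm.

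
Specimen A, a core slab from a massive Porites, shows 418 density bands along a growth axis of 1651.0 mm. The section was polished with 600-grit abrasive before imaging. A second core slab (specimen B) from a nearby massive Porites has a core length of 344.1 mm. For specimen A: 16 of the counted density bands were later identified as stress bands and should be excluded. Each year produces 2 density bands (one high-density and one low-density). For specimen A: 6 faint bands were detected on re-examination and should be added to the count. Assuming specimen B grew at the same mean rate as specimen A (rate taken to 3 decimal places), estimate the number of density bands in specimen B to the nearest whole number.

Specimen A: true density band count = 418 − 16 + 6 = 408.
Specimen A: with 2 density bands per year, 408 / 2 = 204 years.
A: 1651.0 mm over 204 years gives 1651.0 / 204 ≈ 8.093 mm per year.
B spans 344.1 / 8.093 = 42.52 years; at 2 density bands per year that is 42.52 × 2 ≈ 85 density bands.

85 density bands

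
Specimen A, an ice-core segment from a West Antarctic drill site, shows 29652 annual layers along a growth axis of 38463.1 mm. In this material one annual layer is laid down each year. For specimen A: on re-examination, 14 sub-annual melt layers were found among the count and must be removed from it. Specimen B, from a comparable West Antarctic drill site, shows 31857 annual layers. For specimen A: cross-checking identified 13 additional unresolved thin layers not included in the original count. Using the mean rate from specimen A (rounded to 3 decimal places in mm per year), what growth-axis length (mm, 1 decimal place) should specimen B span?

Specimen A: adjusted count: 29652 − 14 + 13 = 29651 annual layers.
A: Mean rate = 38463.1 mm / 29651 years ≈ 1.297 mm/year.
For B, 1.297 mm/year × 31857 years = 41318.5 mm.

41318.5 mm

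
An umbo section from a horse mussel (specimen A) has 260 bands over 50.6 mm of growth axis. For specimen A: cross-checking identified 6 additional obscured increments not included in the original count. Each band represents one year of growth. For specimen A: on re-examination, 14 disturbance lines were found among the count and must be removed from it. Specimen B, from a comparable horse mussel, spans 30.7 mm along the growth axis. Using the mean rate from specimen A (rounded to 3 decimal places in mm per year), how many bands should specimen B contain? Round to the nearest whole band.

Specimen A: after corrections the count is 260 − 14 + 6 = 252 bands.
A: Extension rate ≈ 50.6 / 252 = 0.201 mm/year.
Specimen B: 30.7 mm / 0.201 mm per year = 152.74 years ≈ 153 bands.

153 bands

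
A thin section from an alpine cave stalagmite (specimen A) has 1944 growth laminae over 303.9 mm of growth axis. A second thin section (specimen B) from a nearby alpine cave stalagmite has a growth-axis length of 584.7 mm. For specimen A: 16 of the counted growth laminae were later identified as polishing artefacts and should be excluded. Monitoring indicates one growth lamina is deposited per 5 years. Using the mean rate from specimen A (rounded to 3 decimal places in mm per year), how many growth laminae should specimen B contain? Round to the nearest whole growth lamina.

Specimen A: true growth lamina count = 1944 − 16 = 1928.
Specimen A: multiplying by 5 years per growth lamina: 1928 × 5 = 9640 years.
A: Extension rate ≈ 303.9 / 9640 = 0.032 mm/year.
B spans 584.7 / 0.032 = 18271.88 years; at 5 years per growth lamina that is 18271.88 / 5 ≈ 3654 growth laminae.

3654 growth laminae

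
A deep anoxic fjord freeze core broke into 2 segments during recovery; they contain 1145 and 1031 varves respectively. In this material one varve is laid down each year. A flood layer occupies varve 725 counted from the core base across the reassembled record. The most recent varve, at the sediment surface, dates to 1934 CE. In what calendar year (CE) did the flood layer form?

Total varves = 1145 + 1031 = 2176.
The flood layer sits at varve 725 from the core base, so 2176 − 725 = 1451 varves formed after it.
Counting back 1451 years from 1934 CE places the flood layer in 1934 − 1451 = 483 CE.

483 CE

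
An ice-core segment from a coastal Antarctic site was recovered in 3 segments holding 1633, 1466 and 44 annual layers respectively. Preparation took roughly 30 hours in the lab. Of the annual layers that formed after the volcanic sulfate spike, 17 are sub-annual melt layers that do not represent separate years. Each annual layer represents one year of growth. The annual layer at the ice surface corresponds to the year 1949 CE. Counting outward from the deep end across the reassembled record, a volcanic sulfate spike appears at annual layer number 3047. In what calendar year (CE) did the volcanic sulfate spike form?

Total annual layers = 1633 + 1466 + 44 = 3143.
The volcanic sulfate spike sits at annual layer 3047 from the deep end, so 3143 − 3047 = 96 annual layers formed after it.
96 − 17 false = 79 true annual layers after the volcanic sulfate spike.
The annual layer at the ice surface is 1949 CE, so the volcanic sulfate spike dates to 1949 − 79 = 1870 CE.

1870 CE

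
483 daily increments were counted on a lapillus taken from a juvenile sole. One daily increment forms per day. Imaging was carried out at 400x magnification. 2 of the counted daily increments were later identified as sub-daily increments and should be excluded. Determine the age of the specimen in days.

Adjusted count: 483 − 2 = 481 daily increments.
One daily increment per day makes the duration 481 days.

481 days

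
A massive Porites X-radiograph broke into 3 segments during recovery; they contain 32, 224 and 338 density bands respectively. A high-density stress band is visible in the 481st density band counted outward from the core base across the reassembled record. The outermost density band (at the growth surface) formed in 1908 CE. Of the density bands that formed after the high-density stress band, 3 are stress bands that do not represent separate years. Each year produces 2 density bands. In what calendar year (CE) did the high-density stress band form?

Total density bands = 32 + 224 + 338 = 594.
594 − 481 = 113 density bands lie beyond the high-density stress band toward the growth surface.
Removing the 3 false density bands leaves 113 − 3 = 110 true density bands beyond the high-density stress band.
With 2 density bands per year, 110 / 2 = 55 years.
The density band at the growth surface is 1908 CE, so the high-density stress band dates to 1908 − 55 = 1853 CE.

1853 CE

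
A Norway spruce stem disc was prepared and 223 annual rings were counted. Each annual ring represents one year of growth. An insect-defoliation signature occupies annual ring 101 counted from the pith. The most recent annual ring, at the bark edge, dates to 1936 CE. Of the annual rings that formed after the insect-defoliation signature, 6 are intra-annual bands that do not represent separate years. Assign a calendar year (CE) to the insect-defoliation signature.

The insect-defoliation signature sits at annual ring 101 from the pith, so 223 − 101 = 122 annual rings formed after it.
Excluding 6 false annual rings: 122 − 6 = 116.
1936 − 116 = 1820 CE.

1820 CE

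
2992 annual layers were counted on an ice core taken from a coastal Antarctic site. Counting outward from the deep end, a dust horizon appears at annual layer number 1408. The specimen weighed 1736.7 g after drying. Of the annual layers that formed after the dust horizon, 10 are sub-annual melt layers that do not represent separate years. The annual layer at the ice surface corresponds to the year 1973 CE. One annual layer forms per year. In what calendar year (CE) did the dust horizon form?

399 CE

The dust horizon sits at annual layer 1408 from the deep end, so 2992 − 1408 = 1584 annual layers formed after it.
Removing the 10 false annual layers leaves 1584 − 10 = 1574 true annual layers beyond the dust horizon.
The annual layer at the ice surface is 1973 CE, so the dust horizon dates to 1973 − 1574 = 399 CE.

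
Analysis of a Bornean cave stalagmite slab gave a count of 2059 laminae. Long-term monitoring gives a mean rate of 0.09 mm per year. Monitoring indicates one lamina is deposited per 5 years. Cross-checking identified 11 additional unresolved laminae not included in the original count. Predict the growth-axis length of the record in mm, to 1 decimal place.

931.5 mm

Adjusted count: 2059 + 11 = 2070 laminae.
2070 laminae at 5 years each span 2070 × 5 = 10350 years.
Length ≈ 0.09 × 10350 = 931.5 mm.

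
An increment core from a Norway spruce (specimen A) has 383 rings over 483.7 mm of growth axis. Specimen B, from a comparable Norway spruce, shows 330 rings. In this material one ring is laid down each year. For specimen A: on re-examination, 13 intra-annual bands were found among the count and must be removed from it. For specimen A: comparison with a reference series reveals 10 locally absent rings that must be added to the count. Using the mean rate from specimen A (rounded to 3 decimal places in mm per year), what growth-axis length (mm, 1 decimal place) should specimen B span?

420.1 mm

Specimen A: true ring count = 383 − 13 + 10 = 380.
A: 483.7 mm over 380 years gives 483.7 / 380 ≈ 1.273 mm/year.
Length of B = 1.273 × 330 = 420.1 mm.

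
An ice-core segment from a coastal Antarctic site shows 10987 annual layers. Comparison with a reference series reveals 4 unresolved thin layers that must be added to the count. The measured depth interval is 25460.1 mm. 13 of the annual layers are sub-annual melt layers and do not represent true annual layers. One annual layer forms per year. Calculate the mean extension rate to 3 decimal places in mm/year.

Correcting the raw count gives 10987 − 13 + 4 = 10978 true annual layers.
Extension rate ≈ 25460.1 / 10978 = 2.319 mm/year.

2.319 mm/year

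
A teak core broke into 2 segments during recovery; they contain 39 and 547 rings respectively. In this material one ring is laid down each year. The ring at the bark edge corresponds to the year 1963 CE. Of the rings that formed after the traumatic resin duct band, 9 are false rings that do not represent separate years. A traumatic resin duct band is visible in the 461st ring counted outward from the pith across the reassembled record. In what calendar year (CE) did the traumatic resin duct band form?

1847 CE

Total rings = 39 + 547 = 586.
Between ring 461 and the bark edge there are 586 − 461 = 125 rings.
Excluding 9 false rings: 125 − 9 = 116.
1963 − 116 = 1847 CE.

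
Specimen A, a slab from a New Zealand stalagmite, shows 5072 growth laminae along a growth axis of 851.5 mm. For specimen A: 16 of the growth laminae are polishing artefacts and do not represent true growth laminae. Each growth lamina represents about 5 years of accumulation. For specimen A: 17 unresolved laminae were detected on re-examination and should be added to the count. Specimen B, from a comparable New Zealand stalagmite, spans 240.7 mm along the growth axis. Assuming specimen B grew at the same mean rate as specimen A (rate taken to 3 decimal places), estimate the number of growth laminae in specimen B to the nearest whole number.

1416 growth laminae

Specimen A: after corrections the count is 5072 − 16 + 17 = 5073 growth laminae.
Specimen A: at 5 years per growth lamina, 5073 × 5 = 25365 years.
A: Mean rate = 851.5 mm / 25365 years ≈ 0.034 mm/yr.
Specimen B: 240.7 mm / 0.034 mm per year = 7079.41 years; at 5 years per growth lamina that is 7079.41 / 5 ≈ 1416 growth laminae.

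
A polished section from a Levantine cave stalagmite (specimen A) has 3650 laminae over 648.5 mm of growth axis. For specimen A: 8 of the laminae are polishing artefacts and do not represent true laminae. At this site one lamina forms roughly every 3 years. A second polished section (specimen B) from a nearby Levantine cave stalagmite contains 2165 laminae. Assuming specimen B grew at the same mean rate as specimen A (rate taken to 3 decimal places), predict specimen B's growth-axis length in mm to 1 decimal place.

383.2 mm

Specimen A: true lamina count = 3650 − 8 = 3642.
Specimen A: at 3 years per lamina, 3642 × 3 = 10926 years.
A: 648.5 mm over 10926 years gives 648.5 / 10926 ≈ 0.059 mm/yr.
Specimen B: 2165 laminae at 3 years each span 2165 × 3 = 6495 years. B's length ≈ 0.059 × 6495 = 383.2 mm.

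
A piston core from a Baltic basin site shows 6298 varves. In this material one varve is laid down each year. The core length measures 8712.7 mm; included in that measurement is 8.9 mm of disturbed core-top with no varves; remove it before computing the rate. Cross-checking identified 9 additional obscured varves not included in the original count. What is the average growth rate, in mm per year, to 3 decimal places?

After corrections the count is 6298 + 9 = 6307 varves.
Removing the 8.9 mm offcut leaves 8712.7 − 8.9 = 8703.8 mm.
Mean rate = 8703.8 mm / 6307 years ≈ 1.380 mm per year.

1.380 mm per year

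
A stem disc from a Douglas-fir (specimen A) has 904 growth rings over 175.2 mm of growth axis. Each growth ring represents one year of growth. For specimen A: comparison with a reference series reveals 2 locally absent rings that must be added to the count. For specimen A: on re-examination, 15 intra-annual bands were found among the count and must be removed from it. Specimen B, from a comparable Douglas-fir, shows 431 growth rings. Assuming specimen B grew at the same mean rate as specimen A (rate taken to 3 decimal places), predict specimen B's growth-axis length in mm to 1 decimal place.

84.9 mm

Specimen A: correcting the raw count gives 904 − 15 + 2 = 891 true growth rings.
A: 175.2 mm over 891 years gives 175.2 / 891 ≈ 0.197 mm/yr.
B's length ≈ 0.197 × 431 = 84.9 mm.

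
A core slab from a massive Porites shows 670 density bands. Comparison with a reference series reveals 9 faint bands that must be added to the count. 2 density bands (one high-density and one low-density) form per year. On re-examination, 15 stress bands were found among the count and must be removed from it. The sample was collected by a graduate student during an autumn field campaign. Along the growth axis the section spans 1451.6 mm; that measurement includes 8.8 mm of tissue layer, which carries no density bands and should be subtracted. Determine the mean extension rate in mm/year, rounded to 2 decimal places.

4.35 mm/year

Correcting the raw count gives 670 − 15 + 9 = 664 true density bands.
664 density bands at 2 per year is 664 / 2 = 332 years.
The growth record spans 1451.6 − 8.8 = 1442.8 mm.
1442.8 mm over 332 years gives 1442.8 / 332 ≈ 4.35 mm/year.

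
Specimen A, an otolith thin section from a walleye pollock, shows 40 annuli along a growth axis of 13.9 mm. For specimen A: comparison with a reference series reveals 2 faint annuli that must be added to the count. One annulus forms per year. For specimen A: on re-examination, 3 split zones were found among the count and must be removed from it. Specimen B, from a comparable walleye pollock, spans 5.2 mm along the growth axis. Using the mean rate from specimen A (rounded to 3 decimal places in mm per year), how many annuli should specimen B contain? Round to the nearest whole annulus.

15 annuli

Specimen A: true annulus count = 40 − 3 + 2 = 39.
A: Mean rate = 13.9 mm / 39 years ≈ 0.356 mm/year.
Specimen B: 5.2 mm / 0.356 mm per year = 14.61 years ≈ 15 annuli.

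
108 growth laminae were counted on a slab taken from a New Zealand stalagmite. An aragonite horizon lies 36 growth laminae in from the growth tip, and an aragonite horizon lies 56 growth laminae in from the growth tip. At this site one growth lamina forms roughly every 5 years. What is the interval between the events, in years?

100 yr

56 − 36 = 20 growth laminae lie between the two events.
At 5 years per growth lamina, 20 × 5 = 100 years.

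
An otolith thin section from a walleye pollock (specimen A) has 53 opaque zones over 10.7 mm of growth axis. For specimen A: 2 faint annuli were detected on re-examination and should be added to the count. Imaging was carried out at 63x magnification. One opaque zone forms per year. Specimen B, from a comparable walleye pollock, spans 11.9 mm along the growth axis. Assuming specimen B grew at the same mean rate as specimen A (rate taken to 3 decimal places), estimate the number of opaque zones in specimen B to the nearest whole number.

61 opaque zones

Specimen A: correcting the raw count gives 53 + 2 = 55 true opaque zones.
A: 10.7 mm over 55 years gives 10.7 / 55 ≈ 0.195 mm/yr.
Specimen B: 11.9 mm / 0.195 mm per year = 61.03 years ≈ 61 opaque zones.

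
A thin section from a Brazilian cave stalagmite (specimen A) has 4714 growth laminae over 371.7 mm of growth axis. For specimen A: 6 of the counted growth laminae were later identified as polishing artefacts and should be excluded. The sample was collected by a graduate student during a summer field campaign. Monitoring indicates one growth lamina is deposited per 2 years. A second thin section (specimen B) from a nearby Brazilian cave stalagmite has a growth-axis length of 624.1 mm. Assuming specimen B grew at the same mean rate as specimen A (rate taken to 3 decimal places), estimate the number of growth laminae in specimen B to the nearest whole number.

8001 growth laminae

Specimen A: true growth lamina count = 4714 − 6 = 4708.
Specimen A: multiplying by 2 years per growth lamina: 4708 × 2 = 9416 years.
A: 371.7 mm over 9416 years gives 371.7 / 9416 ≈ 0.039 mm/yr.
For B, 624.1 / 0.039 = 16002.56 years; at 2 years per growth lamina that is 16002.56 / 2 ≈ 8001 growth laminae.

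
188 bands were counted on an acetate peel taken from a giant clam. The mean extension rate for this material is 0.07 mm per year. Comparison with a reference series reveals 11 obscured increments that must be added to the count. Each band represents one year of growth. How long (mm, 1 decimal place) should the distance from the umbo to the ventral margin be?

Correcting the raw count gives 188 + 11 = 199 true bands.
Length ≈ 0.07 × 199 = 13.9 mm.

13.9 mm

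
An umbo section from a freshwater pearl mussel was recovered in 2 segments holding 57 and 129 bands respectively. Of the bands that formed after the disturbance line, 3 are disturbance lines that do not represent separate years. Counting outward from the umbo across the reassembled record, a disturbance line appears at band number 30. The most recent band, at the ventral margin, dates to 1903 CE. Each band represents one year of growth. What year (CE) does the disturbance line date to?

1750 CE

Total bands = 57 + 129 = 186.
186 − 30 = 156 bands lie beyond the disturbance line toward the ventral margin.
156 − 3 false = 153 true bands after the disturbance line.
The band at the ventral margin is 1903 CE, so the disturbance line dates to 1903 − 153 = 1750 CE.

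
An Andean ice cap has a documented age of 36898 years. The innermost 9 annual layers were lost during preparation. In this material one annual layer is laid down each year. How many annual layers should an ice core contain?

One annual layer per year gives 36898 annual layers over 36898 years.
Less the 9 uncaptured annual layers: 36898 − 9 = 36889.

36889 annual layers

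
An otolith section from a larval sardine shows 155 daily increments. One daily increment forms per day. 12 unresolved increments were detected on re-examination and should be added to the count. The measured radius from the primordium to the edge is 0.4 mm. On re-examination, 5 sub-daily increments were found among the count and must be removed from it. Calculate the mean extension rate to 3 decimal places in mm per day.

0.002 mm per day

True daily increment count = 155 − 5 + 12 = 162.
Extension rate ≈ 0.4 / 162 = 0.002 mm per day.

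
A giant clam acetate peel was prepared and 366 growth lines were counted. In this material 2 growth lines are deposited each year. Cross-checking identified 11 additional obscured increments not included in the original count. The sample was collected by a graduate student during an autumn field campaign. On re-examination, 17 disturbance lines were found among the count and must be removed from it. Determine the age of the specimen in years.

180 years

Adjusted count: 366 − 17 + 11 = 360 growth lines.
Dividing by 2 growth lines per year: 360 / 2 = 180 years.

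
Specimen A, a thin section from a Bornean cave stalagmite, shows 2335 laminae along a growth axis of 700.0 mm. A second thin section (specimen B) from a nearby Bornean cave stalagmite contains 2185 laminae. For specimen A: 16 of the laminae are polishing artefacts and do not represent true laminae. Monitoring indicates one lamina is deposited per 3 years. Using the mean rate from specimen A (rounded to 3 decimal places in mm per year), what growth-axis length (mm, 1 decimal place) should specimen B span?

662.1 mm

Specimen A: after corrections the count is 2335 − 16 = 2319 laminae.
Specimen A: 2319 laminae at 3 years each span 2319 × 3 = 6957 years.
A: Mean rate = 700.0 mm / 6957 years ≈ 0.101 mm per year.
Specimen B: multiplying by 3 years per lamina: 2185 × 3 = 6555 years. Length of B = 0.101 × 6555 = 662.1 mm.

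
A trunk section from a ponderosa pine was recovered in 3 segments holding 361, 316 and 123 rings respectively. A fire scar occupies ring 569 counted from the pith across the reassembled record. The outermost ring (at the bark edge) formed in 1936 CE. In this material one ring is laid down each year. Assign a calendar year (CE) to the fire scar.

1705 CE

Total rings = 361 + 316 + 123 = 800.
Between ring 569 and the bark edge there are 800 − 569 = 231 rings.
The ring at the bark edge is 1936 CE, so the fire scar dates to 1936 − 231 = 1705 CE.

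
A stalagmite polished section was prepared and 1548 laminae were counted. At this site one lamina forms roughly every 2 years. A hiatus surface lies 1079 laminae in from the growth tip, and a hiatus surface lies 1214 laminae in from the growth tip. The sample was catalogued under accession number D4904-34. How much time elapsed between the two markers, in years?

1214 − 1079 = 135 laminae lie between the two events.
At 2 years per lamina, 135 × 2 = 270 years.

270 yr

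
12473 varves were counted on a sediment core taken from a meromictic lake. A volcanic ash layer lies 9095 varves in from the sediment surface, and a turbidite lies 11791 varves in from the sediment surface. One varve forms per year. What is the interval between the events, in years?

2696 years

11791 − 9095 = 2696 varves lie between the two events.
That is 2696 years at one varve per year.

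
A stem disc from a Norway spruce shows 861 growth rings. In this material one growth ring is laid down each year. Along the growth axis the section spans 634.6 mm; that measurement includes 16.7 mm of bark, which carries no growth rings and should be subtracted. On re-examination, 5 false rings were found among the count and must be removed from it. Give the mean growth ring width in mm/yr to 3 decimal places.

After corrections the count is 861 − 5 = 856 growth rings.
The growth record spans 634.6 − 16.7 = 617.9 mm.
617.9 mm over 856 years gives 617.9 / 856 ≈ 0.722 mm/yr.

0.722 mm/yr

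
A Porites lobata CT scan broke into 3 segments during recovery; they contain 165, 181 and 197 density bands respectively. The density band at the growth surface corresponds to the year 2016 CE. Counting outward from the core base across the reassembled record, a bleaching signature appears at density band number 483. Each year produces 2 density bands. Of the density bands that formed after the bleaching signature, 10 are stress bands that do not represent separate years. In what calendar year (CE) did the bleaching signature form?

1991 CE

Total density bands = 165 + 181 + 197 = 543.
Between density band 483 and the growth surface there are 543 − 483 = 60 density bands.
Excluding 10 false density bands: 60 − 10 = 50.
With 2 density bands per year, 50 / 2 = 25 years.
The density band at the growth surface is 2016 CE, so the bleaching signature dates to 2016 − 25 = 1991 CE.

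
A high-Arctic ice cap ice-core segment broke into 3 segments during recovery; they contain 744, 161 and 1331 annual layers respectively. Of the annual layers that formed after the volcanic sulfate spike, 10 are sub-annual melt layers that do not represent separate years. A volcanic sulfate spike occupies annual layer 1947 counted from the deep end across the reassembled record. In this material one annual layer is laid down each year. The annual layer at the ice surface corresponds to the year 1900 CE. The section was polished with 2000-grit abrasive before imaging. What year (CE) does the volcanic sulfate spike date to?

Total annual layers = 744 + 161 + 1331 = 2236.
2236 − 1947 = 289 annual layers lie beyond the volcanic sulfate spike toward the ice surface.
289 − 10 false = 279 true annual layers after the volcanic sulfate spike.
The annual layer at the ice surface is 1900 CE, so the volcanic sulfate spike dates to 1900 − 279 = 1621 CE.

1621 CE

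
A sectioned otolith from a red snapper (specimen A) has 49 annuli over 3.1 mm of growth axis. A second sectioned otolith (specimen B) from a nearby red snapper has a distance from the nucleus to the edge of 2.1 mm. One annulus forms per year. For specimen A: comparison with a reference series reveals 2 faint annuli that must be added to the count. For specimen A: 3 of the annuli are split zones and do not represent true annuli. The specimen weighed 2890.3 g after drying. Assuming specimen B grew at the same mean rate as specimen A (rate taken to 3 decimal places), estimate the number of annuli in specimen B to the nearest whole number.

32 annuli

Specimen A: true annulus count = 49 − 3 + 2 = 48.
A: 3.1 mm over 48 years gives 3.1 / 48 ≈ 0.065 mm/year.
Specimen B: 2.1 mm / 0.065 mm per year = 32.31 years ≈ 32 annuli.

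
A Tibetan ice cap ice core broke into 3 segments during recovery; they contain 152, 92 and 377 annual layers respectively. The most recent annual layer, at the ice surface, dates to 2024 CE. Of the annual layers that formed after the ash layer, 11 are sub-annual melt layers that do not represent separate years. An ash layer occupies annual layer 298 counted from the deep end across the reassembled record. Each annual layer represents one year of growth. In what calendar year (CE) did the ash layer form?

1712 CE

Total annual layers = 152 + 92 + 377 = 621.
Between annual layer 298 and the ice surface there are 621 − 298 = 323 annual layers.
Excluding 11 false annual layers: 323 − 11 = 312.
The annual layer at the ice surface is 2024 CE, so the ash layer dates to 2024 − 312 = 1712 CE.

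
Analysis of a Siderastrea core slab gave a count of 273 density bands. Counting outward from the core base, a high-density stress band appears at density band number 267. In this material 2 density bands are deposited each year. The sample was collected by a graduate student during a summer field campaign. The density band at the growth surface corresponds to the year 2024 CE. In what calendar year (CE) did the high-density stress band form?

2021 CE

Between density band 267 and the growth surface there are 273 − 267 = 6 density bands.
Dividing by 2 density bands per year: 6 / 2 = 3 years.
The density band at the growth surface is 2024 CE, so the high-density stress band dates to 2024 − 3 = 2021 CE.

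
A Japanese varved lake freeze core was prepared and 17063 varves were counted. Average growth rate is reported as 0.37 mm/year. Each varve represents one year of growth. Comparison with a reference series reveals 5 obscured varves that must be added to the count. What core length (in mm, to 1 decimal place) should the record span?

Correcting the raw count gives 17063 + 5 = 17068 true varves.
17068 years at 0.37 mm/year gives 0.37 × 17068 = 6315.2 mm.

6315.2 mm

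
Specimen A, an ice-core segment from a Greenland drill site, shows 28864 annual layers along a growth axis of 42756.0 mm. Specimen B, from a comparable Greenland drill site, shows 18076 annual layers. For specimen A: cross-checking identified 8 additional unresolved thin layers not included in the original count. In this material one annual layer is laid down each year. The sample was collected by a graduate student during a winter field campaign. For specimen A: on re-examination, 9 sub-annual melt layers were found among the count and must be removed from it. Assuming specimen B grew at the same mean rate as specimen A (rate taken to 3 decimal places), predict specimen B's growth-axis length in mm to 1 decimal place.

26770.6 mm

Specimen A: correcting the raw count gives 28864 − 9 + 8 = 28863 true annual layers.
A: Extension rate ≈ 42756.0 / 28863 = 1.481 mm per year.
For B, 1.481 mm/year × 18076 years = 26770.6 mm.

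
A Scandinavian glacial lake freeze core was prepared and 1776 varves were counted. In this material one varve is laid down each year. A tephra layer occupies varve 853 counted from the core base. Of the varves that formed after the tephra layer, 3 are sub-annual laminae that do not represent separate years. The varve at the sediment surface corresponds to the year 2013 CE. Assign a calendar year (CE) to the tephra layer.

1093 CE

The tephra layer sits at varve 853 from the core base, so 1776 − 853 = 923 varves formed after it.
Excluding 3 false varves: 923 − 3 = 920.
Counting back 920 years from 2013 CE places the tephra layer in 2013 − 920 = 1093 CE.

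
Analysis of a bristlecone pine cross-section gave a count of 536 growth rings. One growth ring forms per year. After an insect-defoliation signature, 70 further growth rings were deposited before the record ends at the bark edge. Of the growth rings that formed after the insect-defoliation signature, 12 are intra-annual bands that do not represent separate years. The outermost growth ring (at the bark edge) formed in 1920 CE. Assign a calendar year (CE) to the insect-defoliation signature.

70 growth rings post-date the insect-defoliation signature.
Removing the 12 false growth rings leaves 70 − 12 = 58 true growth rings beyond the insect-defoliation signature.
Counting back 58 years from 1920 CE places the insect-defoliation signature in 1920 − 58 = 1862 CE.

1862 CE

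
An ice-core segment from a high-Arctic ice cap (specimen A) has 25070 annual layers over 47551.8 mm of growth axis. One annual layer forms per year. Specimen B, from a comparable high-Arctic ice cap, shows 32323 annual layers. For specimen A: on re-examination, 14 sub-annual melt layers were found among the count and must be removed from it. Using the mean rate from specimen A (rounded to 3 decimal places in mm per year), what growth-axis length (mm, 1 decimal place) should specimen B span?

61349.1 mm

Specimen A: adjusted count: 25070 − 14 = 25056 annual layers.
A: Mean rate = 47551.8 mm / 25056 years ≈ 1.898 mm/year.
B's length ≈ 1.898 × 32323 = 61349.1 mm.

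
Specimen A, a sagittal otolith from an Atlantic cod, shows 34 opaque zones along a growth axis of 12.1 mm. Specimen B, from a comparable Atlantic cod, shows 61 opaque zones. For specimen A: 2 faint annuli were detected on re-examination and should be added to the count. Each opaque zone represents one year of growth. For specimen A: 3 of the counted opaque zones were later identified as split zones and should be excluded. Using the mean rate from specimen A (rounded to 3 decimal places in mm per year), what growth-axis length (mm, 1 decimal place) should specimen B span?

22.4 mm

Specimen A: correcting the raw count gives 34 − 3 + 2 = 33 true opaque zones.
A: Mean rate = 12.1 mm / 33 years ≈ 0.367 mm/yr.
Length of B = 0.367 × 61 = 22.4 mm.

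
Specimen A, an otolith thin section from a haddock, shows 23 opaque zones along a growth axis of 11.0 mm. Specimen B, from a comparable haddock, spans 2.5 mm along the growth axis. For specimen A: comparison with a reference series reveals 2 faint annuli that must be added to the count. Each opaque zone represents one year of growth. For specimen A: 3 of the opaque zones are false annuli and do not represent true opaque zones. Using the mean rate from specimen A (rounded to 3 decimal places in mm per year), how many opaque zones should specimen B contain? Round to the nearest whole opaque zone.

Specimen A: after corrections the count is 23 − 3 + 2 = 22 opaque zones.
A: Mean rate = 11.0 mm / 22 years ≈ 0.500 mm per year.
Specimen B: 2.5 mm / 0.500 mm per year = 5.00 years ≈ 5 opaque zones.

5 opaque zones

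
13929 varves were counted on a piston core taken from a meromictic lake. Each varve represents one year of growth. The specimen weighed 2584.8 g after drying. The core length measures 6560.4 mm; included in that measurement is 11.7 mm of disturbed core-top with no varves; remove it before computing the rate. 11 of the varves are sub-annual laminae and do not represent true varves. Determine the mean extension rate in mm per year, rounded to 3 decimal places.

Adjusted count: 13929 − 11 = 13918 varves.
The growth record spans 6560.4 − 11.7 = 6548.7 mm.
Extension rate ≈ 6548.7 / 13918 = 0.471 mm per year.

0.471 mm per year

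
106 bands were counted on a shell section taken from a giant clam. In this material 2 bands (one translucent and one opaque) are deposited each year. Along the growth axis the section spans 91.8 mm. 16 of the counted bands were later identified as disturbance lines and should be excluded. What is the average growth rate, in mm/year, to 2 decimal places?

Adjusted count: 106 − 16 = 90 bands.
90 bands at 2 per year is 90 / 2 = 45 years.
Extension rate ≈ 91.8 / 45 = 2.04 mm/year.

2.04 mm/year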